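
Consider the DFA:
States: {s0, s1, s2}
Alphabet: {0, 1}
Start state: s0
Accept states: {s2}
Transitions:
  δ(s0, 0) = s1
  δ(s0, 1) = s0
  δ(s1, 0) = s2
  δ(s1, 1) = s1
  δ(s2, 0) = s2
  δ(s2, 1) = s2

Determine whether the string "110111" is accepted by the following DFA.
Processing string "110111":
  s0 --1--> s0
  s0 --1--> s0
  s0 --0--> s1
  s1 --1--> s1
  s1 --1--> s1
  s1 --1--> s1
Final state: s1
Accept states: {s2}
No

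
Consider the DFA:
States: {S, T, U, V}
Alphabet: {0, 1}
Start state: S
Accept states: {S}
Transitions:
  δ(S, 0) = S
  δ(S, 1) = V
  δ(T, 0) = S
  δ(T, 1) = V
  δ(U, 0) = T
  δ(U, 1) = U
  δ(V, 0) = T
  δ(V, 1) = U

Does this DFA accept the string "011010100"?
Processing string "011010100":
  S --0--> S
  S --1--> V
  V --1--> U
  U --0--> T
  T --1--> V
  V --0--> T
  T --1--> V
  V --0--> T
  T --0--> S
Final state: S
Accept states: {S}
Yes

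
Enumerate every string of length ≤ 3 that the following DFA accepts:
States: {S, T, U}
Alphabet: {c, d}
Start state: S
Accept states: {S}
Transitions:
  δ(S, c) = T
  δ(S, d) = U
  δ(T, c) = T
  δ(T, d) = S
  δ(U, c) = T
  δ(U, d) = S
ε, cd, dd, ccd, dcd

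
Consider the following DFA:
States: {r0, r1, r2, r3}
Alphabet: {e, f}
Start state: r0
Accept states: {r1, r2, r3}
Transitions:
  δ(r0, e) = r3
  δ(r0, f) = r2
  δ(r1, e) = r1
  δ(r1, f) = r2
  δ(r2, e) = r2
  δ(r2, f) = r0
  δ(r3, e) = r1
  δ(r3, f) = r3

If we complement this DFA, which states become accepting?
Complement accept states = All states \ Original accept states
= {r0, r1, r2, r3} \ {r1, r2, r3}
{r0}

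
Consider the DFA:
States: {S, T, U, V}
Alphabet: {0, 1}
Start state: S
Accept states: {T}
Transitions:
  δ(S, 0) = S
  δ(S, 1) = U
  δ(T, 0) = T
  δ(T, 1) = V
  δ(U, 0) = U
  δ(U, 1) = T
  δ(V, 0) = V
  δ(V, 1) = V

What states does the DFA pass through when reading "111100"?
read '1': S → U
  read '1': U → T
  read '1': T → V
  read '1': V → V
  read '0': V → V
  read '0': V → V
S -> U -> T -> V -> V -> V -> V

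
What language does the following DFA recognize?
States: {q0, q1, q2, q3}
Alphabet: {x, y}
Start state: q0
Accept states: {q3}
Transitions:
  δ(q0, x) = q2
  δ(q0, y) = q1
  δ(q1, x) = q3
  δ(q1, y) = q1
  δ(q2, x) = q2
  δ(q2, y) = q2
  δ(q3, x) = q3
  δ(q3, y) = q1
Testing a few strings:
  'xx' → reject
  'yxy' → reject
  'xy' → reject
  'yy' → reject
State roles: q0=no input read; q1=started with y, last symbol y; q2=started with x (dead); q3=started with y, last symbol x
All strings over {x,y} that start with y and end with x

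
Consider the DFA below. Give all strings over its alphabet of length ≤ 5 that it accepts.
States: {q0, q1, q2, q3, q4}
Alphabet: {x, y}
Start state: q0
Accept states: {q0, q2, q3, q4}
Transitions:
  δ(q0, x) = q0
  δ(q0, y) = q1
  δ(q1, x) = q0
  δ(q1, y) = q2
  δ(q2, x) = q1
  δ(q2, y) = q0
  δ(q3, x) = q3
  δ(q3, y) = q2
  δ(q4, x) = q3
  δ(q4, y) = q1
ε, x, xx, yx, yy, xxx, xyx, xyy, yxx, yyy, xxxx, xxyx, xxyy, xyxx, xyyy, yxxx, yxyx, yxyy, yyxx, yyxy, yyyx, xxxxx, xxxyx, xxxyy, xxyxx, xxyyy, xyxxx, xyxyx, xyxyy, xyyxx, xyyxy, xyyyx, yxxxx, yxxyx, yxxyy, yxyxx, yxyyy, yyxxx, yyxyy, yyyxx, yyyyx, yyyyy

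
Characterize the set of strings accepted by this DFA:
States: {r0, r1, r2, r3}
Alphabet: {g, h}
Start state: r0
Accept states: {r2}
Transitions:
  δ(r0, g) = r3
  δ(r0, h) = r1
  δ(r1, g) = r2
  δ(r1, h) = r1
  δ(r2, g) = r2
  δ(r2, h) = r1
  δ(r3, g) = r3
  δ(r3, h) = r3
Testing a few strings:
  'hggh' → reject
  'h' → reject
  'hhg' → accept
  'ggg' → reject
State roles: r0=no input read; r1=started with h, last symbol h; r2=started with h, last symbol g; r3=started with g (dead)
All strings over {g,h} that start with h and end with g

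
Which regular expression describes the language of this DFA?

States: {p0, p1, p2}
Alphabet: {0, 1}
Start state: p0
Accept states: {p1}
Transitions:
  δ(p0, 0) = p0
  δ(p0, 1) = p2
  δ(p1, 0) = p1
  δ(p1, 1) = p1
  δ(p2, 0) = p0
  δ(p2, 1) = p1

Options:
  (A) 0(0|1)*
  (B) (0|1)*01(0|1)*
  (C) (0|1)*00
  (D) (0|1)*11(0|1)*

Check each option against the DFA on short strings; one disagreement eliminates an option:
  (A) 0(0|1)*: on '0' the DFA goes p0 → p0 and rejects (p0 ∉ Accept), but the regex matches it → eliminate
  (B) (0|1)*01(0|1)*: on '01' the DFA goes p0 → p0 → p2 and rejects (p2 ∉ Accept), but the regex matches it → eliminate
  (C) (0|1)*00: on '00' the DFA goes p0 → p0 → p0 and rejects (p0 ∉ Accept), but the regex matches it → eliminate
  (D) (0|1)*11(0|1)*: agrees with the DFA on every string of length ≤ 6
Only (D) is consistent with the DFA.
(D) (0|1)*11(0|1)*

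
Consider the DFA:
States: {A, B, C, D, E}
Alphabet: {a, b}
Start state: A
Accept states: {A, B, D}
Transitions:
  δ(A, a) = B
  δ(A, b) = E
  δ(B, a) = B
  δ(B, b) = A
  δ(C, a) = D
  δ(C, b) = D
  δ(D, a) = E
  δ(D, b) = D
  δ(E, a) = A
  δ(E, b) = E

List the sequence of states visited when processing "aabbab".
read 'a': A → B
  read 'a': B → B
  read 'b': B → A
  read 'b': A → E
  read 'a': E → A
  read 'b': A → E
A -> B -> B -> A -> E -> A -> E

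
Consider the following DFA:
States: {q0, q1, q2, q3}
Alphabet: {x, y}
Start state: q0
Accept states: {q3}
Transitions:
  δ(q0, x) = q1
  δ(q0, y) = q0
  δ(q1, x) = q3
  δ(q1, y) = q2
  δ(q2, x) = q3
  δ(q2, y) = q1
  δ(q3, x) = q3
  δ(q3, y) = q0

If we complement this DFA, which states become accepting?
Complement accept states = All states \ Original accept states
= {q0, q1, q2, q3} \ {q3}
{q0, q1, q2}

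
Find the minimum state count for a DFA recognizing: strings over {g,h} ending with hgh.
By Myhill–Nerode, count the distinguishable equivalence classes: 4 classes — one per longest suffix of the input that is a prefix of 'hgh' (lengths 0 through 3); only the length-3 class is accepting.
4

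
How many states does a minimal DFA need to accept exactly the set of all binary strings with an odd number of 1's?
By Myhill–Nerode, count the distinguishable equivalence classes: two classes — parity of the count of 1's.
2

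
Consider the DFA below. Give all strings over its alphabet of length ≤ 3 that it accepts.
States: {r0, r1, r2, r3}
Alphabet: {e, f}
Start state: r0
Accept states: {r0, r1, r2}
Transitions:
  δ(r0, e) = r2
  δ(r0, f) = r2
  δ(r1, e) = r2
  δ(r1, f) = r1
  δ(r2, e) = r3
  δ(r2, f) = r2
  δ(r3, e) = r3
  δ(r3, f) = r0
ε, e, f, ef, ff, eef, eff, fef, fff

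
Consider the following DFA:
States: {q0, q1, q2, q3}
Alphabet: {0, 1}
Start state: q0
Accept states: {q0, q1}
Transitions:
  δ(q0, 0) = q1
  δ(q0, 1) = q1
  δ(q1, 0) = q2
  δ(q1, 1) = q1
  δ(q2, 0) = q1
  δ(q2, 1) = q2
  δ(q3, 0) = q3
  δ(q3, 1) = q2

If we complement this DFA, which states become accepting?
Complement accept states = All states \ Original accept states
= {q0, q1, q2, q3} \ {q0, q1}
{q2, q3}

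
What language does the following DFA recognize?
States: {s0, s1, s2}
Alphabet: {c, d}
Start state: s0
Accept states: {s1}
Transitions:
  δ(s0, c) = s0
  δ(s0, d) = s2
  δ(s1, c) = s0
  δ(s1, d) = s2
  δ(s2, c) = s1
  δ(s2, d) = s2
Testing a few strings:
  'dd' → reject
  'cdcc' → reject
  'dcd' → reject
  'cddc' → accept
State roles: s0=no suffix match; s1=suffix is dc; s2=one trailing d
All strings over {c,d} ending with dc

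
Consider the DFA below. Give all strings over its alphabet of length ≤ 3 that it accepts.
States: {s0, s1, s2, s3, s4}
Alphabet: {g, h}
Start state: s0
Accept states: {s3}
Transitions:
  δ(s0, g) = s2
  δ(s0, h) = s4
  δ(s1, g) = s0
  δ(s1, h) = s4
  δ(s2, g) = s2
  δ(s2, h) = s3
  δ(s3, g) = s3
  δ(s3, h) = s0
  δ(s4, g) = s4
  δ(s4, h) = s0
gh, ggh, ghg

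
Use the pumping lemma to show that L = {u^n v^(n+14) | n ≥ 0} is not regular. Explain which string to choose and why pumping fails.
Assume L is regular with pumping length p. Idea: pumping the u-block breaks the fixed offset of 14.
Choose s = u^p v^(p+14) ∈ L. By the pumping lemma, s = xyz with |xy| ≤ p, |y| > 0, so y = u^k with k ≥ 1. Then xy²z = u^(p+k) v^(p+14). For this to be in L we would need p+14 = (p+k)+14, i.e. k = 0, contradicting k ≥ 1. So xy²z ∉ L.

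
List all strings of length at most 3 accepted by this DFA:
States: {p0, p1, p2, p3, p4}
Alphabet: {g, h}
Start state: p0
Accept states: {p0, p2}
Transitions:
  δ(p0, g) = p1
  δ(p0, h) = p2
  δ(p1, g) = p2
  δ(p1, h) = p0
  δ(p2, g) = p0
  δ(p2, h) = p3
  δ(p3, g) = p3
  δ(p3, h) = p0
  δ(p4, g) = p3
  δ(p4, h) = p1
ε, h, gg, gh, hg, ggg, ghh, hgh, hhh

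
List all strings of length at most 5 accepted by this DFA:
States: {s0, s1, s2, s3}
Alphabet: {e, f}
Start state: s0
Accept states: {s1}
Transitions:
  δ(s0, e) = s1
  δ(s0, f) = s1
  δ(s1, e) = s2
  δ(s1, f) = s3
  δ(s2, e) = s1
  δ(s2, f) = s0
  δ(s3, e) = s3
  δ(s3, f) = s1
e, f, eee, eff, fee, fff, eefe, eeff, efef, fefe, feff, ffef, eeeee, eeeff, efeef, effee, effff, feeee, feeff, ffeef, fffee, fffff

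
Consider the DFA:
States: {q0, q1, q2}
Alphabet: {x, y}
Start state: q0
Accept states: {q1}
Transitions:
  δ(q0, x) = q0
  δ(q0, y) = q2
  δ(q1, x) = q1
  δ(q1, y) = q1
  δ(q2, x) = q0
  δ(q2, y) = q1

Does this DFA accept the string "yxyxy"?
Processing string "yxyxy":
  q0 --y--> q2
  q2 --x--> q0
  q0 --y--> q2
  q2 --x--> q0
  q0 --y--> q2
Final state: q2
Accept states: {q1}
No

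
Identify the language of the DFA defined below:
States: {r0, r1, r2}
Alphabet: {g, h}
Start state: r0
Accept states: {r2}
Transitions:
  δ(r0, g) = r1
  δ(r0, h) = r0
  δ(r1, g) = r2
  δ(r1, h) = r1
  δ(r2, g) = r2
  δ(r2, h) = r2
Testing a few strings:
  'g' → reject
  'hg' → reject
  'ggh' → accept
  'gh' → reject
State roles: r0=zero g's seen; r1=one g seen; r2=≥ two g's seen
All strings over {g,h} containing at least two g's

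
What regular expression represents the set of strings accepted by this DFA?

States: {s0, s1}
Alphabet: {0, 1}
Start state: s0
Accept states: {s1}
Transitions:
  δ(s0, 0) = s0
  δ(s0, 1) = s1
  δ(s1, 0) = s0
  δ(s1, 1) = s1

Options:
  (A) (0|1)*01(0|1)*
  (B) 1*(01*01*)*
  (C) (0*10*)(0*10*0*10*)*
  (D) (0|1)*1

Check each option against the DFA on short strings; one disagreement eliminates an option:
  (A) (0|1)*01(0|1)*: on '1' the DFA goes s0 → s1 and accepts (s1 ∈ Accept), but the regex does not match it → eliminate
  (B) 1*(01*01*)*: on ε the DFA stays in s0 and rejects (s0 ∉ Accept), but the regex matches it → eliminate
  (C) (0*10*)(0*10*0*10*)*: on '10' the DFA goes s0 → s1 → s0 and rejects (s0 ∉ Accept), but the regex matches it → eliminate
  (D) (0|1)*1: agrees with the DFA on every string of length ≤ 6
Only (D) is consistent with the DFA.
(D) (0|1)*1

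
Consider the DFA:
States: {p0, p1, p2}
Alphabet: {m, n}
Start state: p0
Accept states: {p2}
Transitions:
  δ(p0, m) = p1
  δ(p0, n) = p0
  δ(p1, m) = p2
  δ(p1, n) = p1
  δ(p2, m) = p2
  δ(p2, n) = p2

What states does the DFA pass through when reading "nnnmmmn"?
read 'n': p0 → p0
  read 'n': p0 → p0
  read 'n': p0 → p0
  read 'm': p0 → p1
  read 'm': p1 → p2
  read 'm': p2 → p2
  read 'n': p2 → p2
p0 -> p0 -> p0 -> p0 -> p1 -> p2 -> p2 -> p2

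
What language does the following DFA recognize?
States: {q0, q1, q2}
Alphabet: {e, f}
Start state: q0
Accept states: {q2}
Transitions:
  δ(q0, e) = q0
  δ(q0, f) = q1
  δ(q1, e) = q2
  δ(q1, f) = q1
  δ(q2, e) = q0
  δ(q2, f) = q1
Testing a few strings:
  'fe' → accept
  'f' → reject
  'e' → reject
  'feef' → reject
State roles: q0=no suffix match; q1=one trailing f; q2=suffix is fe
All strings over {e,f} ending with fe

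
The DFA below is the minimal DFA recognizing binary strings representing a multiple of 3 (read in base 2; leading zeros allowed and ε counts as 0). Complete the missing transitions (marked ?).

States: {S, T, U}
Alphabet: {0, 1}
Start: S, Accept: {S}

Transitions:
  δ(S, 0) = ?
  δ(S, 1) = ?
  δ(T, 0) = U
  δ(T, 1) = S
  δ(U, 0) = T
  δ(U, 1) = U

From the language and accept set, identify what each state tracks — S: value ≡ 0 (mod 3); T: value ≡ 1 (mod 3); U: value ≡ 2 (mod 3).
Each missing δ(q, a) is the state matching the new tracked value after reading a.
δ(S, 0) = S; δ(S, 1) = T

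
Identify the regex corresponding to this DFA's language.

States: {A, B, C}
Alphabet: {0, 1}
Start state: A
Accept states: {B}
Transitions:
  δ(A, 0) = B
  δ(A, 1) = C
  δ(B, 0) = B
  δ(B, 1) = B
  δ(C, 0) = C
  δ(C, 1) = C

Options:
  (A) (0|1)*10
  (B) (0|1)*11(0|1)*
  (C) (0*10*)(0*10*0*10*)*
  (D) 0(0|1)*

Check each option against the DFA on short strings; one disagreement eliminates an option:
  (A) (0|1)*10: on '0' the DFA goes A → B and accepts (B ∈ Accept), but the regex does not match it → eliminate
  (B) (0|1)*11(0|1)*: on '0' the DFA goes A → B and accepts (B ∈ Accept), but the regex does not match it → eliminate
  (C) (0*10*)(0*10*0*10*)*: on '0' the DFA goes A → B and accepts (B ∈ Accept), but the regex does not match it → eliminate
  (D) 0(0|1)*: agrees with the DFA on every string of length ≤ 6
Only (D) is consistent with the DFA.
(D) 0(0|1)*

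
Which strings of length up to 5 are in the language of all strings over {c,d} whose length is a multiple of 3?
ε, ccc, ccd, cdc, cdd, dcc, dcd, ddc, ddd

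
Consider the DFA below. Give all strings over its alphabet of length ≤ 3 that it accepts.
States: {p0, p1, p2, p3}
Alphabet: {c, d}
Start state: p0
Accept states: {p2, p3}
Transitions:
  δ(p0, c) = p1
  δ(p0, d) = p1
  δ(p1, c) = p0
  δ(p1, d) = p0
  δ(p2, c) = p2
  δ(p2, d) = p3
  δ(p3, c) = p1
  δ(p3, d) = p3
None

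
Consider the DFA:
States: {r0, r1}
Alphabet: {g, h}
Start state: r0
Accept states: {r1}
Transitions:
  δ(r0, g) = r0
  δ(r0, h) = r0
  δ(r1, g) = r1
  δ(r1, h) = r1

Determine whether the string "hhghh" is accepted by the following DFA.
Processing string "hhghh":
  r0 --h--> r0
  r0 --h--> r0
  r0 --g--> r0
  r0 --h--> r0
  r0 --h--> r0
Final state: r0
Accept states: {r1}
No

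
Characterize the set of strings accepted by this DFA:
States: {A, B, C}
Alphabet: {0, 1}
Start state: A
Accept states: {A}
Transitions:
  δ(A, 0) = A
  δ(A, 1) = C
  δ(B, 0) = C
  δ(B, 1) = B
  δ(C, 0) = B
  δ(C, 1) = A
Testing a few strings:
  '0000' → accept
  '0' → accept
  '11' → accept
  '1011' → reject
State roles: A=value ≡ 0 (mod 3); B=value ≡ 2 (mod 3); C=value ≡ 1 (mod 3)
All binary strings representing a multiple of 3 (read in base 2; leading zeros allowed and ε counts as 0)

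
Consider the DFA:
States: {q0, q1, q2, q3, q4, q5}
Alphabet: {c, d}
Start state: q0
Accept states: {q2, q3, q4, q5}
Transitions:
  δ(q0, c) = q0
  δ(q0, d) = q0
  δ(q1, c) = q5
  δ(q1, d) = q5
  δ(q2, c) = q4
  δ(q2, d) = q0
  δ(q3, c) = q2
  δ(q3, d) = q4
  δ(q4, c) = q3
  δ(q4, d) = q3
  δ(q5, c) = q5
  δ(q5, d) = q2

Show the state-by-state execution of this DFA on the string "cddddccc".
read 'c': q0 → q0
  read 'd': q0 → q0
  read 'd': q0 → q0
  read 'd': q0 → q0
  read 'd': q0 → q0
  read 'c': q0 → q0
  read 'c': q0 → q0
  read 'c': q0 → q0
q0 -> q0 -> q0 -> q0 -> q0 -> q0 -> q0 -> q0 -> q0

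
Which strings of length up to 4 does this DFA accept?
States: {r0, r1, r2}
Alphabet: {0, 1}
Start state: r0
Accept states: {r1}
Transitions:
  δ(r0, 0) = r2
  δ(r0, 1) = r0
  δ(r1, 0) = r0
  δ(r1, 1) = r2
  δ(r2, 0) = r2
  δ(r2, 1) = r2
None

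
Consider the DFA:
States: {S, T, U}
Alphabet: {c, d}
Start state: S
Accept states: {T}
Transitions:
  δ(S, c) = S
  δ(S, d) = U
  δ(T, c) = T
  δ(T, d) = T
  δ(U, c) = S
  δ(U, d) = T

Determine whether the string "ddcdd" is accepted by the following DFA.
Processing string "ddcdd":
  S --d--> U
  U --d--> T
  T --c--> T
  T --d--> T
  T --d--> T
Final state: T
Accept states: {T}
Yes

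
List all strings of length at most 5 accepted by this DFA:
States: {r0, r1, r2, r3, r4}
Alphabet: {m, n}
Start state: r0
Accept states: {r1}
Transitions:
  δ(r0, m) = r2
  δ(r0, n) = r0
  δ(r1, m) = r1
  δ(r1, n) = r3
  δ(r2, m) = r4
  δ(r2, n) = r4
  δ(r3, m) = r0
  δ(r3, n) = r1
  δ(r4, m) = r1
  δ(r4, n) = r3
mmm, mnm, mmmm, mmnn, mnmm, mnnn, nmmm, nmnm, mmmmm, mmmnn, mmnnm, mnmmm, mnmnn, mnnnm, nmmmm, nmmnn, nmnmm, nmnnn, nnmmm, nnmnm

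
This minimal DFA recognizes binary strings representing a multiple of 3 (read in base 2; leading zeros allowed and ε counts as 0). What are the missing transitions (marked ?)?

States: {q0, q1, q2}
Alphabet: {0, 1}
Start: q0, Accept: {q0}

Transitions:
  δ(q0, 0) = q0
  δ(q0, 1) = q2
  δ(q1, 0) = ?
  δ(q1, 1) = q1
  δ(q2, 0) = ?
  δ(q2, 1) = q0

From the language and accept set, identify what each state tracks — q0: value ≡ 0 (mod 3); q1: value ≡ 2 (mod 3); q2: value ≡ 1 (mod 3).
Each missing δ(q, a) is the state matching the new tracked value after reading a.
δ(q1, 0) = q2; δ(q2, 0) = q1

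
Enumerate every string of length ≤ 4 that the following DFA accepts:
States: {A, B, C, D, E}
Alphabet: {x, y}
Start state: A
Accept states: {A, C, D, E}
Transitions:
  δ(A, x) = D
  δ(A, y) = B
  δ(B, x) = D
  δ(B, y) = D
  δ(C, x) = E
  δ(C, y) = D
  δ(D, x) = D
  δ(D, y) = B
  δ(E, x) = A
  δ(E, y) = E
ε, x, xx, yx, yy, xxx, xyx, xyy, yxx, yyx, xxxx, xxyx, xxyy, xyxx, xyyx, yxxx, yxyx, yxyy, yyxx, yyyx, yyyy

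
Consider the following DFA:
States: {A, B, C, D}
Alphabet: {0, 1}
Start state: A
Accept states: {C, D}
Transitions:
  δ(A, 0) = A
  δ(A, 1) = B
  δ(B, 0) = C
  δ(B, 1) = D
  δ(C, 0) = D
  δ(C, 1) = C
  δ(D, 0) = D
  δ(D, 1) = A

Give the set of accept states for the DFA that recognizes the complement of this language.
Complement accept states = All states \ Original accept states
= {A, B, C, D} \ {C, D}
{A, B}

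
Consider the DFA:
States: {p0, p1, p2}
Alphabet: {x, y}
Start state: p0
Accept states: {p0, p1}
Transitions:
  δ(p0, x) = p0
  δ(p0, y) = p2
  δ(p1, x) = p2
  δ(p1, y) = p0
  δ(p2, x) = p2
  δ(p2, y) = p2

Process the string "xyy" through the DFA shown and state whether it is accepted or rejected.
Processing string "xyy":
  p0 --x--> p0
  p0 --y--> p2
  p2 --y--> p2
Final state: p2
Accept states: {p0, p1}
No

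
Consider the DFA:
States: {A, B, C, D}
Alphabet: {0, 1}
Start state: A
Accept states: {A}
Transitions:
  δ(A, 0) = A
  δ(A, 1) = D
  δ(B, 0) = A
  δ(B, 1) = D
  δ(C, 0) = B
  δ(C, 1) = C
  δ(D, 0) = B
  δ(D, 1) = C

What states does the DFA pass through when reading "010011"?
read '0': A → A
  read '1': A → D
  read '0': D → B
  read '0': B → A
  read '1': A → D
  read '1': D → C
A -> A -> D -> B -> A -> D -> C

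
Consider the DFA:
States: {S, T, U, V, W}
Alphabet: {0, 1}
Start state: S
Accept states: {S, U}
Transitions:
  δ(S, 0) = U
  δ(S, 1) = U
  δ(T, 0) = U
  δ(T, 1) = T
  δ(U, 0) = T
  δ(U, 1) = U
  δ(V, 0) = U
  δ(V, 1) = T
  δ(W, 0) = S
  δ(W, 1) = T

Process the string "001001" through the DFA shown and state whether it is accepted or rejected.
Processing string "001001":
  S --0--> U
  U --0--> T
  T --1--> T
  T --0--> U
  U --0--> T
  T --1--> T
Final state: T
Accept states: {S, U}
No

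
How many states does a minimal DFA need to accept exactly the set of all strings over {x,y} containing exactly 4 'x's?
By Myhill–Nerode, count the distinguishable equivalence classes: 6 classes — having seen 0, 1, …, 4, or >4 copies of 'x'; the count-4 class is the only accepting one and >4 is dead.
6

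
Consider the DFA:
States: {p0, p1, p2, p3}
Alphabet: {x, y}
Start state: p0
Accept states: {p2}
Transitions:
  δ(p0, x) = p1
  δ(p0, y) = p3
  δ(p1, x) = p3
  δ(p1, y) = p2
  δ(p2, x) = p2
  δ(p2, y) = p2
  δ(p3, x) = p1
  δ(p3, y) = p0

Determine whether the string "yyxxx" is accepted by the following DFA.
Processing string "yyxxx":
  p0 --y--> p3
  p3 --y--> p0
  p0 --x--> p1
  p1 --x--> p3
  p3 --x--> p1
Final state: p1
Accept states: {p2}
No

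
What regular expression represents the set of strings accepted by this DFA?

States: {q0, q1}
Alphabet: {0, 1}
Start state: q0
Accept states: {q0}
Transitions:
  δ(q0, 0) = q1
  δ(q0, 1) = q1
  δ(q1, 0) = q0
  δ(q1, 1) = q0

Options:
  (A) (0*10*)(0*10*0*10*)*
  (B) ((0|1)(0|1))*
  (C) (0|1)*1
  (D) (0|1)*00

Check each option against the DFA on short strings; one disagreement eliminates an option:
  (A) (0*10*)(0*10*0*10*)*: on ε the DFA stays in q0 and accepts (q0 ∈ Accept), but the regex does not match it → eliminate
  (B) ((0|1)(0|1))*: agrees with the DFA on every string of length ≤ 6
  (C) (0|1)*1: on ε the DFA stays in q0 and accepts (q0 ∈ Accept), but the regex does not match it → eliminate
  (D) (0|1)*00: on ε the DFA stays in q0 and accepts (q0 ∈ Accept), but the regex does not match it → eliminate
Only (B) is consistent with the DFA.
(B) ((0|1)(0|1))*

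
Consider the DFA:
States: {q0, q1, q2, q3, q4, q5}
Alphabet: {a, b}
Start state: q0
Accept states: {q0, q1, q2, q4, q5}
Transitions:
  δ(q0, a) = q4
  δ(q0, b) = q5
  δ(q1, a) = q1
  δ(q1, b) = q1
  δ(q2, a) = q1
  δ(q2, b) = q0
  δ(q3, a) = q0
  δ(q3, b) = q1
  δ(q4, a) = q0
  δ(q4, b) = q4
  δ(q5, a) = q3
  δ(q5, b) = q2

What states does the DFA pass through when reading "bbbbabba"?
read 'b': q0 → q5
  read 'b': q5 → q2
  read 'b': q2 → q0
  read 'b': q0 → q5
  read 'a': q5 → q3
  read 'b': q3 → q1
  read 'b': q1 → q1
  read 'a': q1 → q1
q0 -> q5 -> q2 -> q0 -> q5 -> q3 -> q1 -> q1 -> q1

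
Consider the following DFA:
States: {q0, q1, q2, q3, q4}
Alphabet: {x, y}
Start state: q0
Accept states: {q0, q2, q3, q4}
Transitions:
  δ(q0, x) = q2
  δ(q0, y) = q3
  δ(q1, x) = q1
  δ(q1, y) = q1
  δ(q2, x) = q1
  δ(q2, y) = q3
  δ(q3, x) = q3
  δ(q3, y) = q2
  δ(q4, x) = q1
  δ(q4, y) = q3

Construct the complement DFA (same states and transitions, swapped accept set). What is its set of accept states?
Complement accept states = All states \ Original accept states
= {q0, q1, q2, q3, q4} \ {q0, q2, q3, q4}
{q1}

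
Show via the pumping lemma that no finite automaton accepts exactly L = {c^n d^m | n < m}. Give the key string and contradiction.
Assume L is regular with pumping length p. Idea: pumping up the c-block makes the c-count reach the d-count.
Choose s = c^p d^(p+1) ∈ L. By the pumping lemma, s = xyz with |xy| ≤ p, |y| > 0, so y = c^k with k ≥ 1. Then xy²z = c^(p+k) d^(p+1). Since p+k ≥ p+1, the number of c's is no longer strictly less than the number of d's, so xy²z ∉ L.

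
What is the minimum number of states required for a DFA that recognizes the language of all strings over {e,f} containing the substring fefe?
By Myhill–Nerode, count the distinguishable equivalence classes: 5 classes — one per longest suffix of the input that is a prefix of 'fefe' (lengths 0 through 3), plus an absorbing 'already seen fefe' class.
5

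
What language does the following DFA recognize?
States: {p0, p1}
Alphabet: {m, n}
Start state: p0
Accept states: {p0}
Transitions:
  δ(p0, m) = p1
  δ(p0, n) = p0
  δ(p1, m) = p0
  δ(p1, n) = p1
Testing a few strings:
  'mn' → reject
  'mm' → accept
  'nnm' → reject
  'm' → reject
State roles: p0=even number of m's so far; p1=odd number of m's so far
All strings over {m,n} with an even number of m's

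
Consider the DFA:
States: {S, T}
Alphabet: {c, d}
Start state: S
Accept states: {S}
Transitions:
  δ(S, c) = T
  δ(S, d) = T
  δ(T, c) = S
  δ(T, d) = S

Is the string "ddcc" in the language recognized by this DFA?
Processing string "ddcc":
  S --d--> T
  T --d--> S
  S --c--> T
  T --c--> S
Final state: S
Accept states: {S}
Yes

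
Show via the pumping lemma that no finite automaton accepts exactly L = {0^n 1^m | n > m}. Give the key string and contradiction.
Assume L is regular with pumping length p. Idea: pumping down the 0-block drops the 0-count to at most the 1-count.
Choose s = 0^(p+1) 1^p ∈ L (|s| = 2p+1 ≥ p). By the pumping lemma, s = xyz with |xy| ≤ p, |y| > 0, so y = 0^k with k ≥ 1. Take i = 0: xz = 0^(p+1−k) 1^p. Since k ≥ 1, p+1−k ≤ p, so the number of 0's is no longer strictly greater than the number of 1's, hence xz ∉ L.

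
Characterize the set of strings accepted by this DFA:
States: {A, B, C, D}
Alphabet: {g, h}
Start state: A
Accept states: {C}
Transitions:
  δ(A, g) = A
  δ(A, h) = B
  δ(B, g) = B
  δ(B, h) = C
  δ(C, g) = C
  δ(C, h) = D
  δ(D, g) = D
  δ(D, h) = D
Testing a few strings:
  'ghg' → reject
  'hh' → accept
  'gh' → reject
  'gggh' → reject
State roles: A=zero h's; B=one h; C=two h's; D=≥ three h's (dead)
All strings over {g,h} containing exactly two h's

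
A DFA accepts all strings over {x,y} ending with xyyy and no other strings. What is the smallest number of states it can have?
By Myhill–Nerode, count the distinguishable equivalence classes: 5 classes — one per longest suffix of the input that is a prefix of 'xyyy' (lengths 0 through 4); only the length-4 class is accepting.
5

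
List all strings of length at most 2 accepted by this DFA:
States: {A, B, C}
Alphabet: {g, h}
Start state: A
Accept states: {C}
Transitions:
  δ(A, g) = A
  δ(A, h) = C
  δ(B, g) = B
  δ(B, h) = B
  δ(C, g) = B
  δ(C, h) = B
h, gh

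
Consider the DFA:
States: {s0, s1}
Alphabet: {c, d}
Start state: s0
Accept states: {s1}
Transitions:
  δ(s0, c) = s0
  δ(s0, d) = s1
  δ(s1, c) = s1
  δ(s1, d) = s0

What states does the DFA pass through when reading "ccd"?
read 'c': s0 → s0
  read 'c': s0 → s0
  read 'd': s0 → s1
s0 -> s0 -> s0 -> s1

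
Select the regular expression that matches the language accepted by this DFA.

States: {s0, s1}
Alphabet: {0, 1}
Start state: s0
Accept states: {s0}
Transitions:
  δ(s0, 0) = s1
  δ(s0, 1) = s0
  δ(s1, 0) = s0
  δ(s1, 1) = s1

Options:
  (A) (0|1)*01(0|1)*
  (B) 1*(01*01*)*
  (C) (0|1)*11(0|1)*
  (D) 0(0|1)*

Check each option against the DFA on short strings; one disagreement eliminates an option:
  (A) (0|1)*01(0|1)*: on ε the DFA stays in s0 and accepts (s0 ∈ Accept), but the regex does not match it → eliminate
  (B) 1*(01*01*)*: agrees with the DFA on every string of length ≤ 6
  (C) (0|1)*11(0|1)*: on ε the DFA stays in s0 and accepts (s0 ∈ Accept), but the regex does not match it → eliminate
  (D) 0(0|1)*: on ε the DFA stays in s0 and accepts (s0 ∈ Accept), but the regex does not match it → eliminate
Only (B) is consistent with the DFA.
(B) 1*(01*01*)*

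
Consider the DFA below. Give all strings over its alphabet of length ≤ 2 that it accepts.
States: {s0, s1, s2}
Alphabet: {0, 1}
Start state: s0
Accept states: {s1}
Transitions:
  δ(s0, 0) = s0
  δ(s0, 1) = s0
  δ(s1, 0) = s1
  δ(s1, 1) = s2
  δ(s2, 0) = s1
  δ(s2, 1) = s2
None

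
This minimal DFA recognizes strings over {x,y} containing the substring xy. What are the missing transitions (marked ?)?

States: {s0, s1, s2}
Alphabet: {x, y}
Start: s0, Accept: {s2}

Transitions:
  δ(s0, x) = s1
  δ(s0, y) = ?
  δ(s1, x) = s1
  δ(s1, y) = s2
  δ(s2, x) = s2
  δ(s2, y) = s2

From the language and accept set, identify what each state tracks — s0: no x seen yet; s1: seen a x, waiting for y; s2: substring xy seen.
Each missing δ(q, a) is the state matching the new tracked value after reading a.
δ(s0, y) = s0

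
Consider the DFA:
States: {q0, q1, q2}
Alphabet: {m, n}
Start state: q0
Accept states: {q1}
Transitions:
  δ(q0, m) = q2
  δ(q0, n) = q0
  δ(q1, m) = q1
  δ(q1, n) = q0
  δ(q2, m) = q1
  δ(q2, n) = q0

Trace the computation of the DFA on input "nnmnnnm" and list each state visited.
read 'n': q0 → q0
  read 'n': q0 → q0
  read 'm': q0 → q2
  read 'n': q2 → q0
  read 'n': q0 → q0
  read 'n': q0 → q0
  read 'm': q0 → q2
q0 -> q0 -> q0 -> q2 -> q0 -> q0 -> q0 -> q2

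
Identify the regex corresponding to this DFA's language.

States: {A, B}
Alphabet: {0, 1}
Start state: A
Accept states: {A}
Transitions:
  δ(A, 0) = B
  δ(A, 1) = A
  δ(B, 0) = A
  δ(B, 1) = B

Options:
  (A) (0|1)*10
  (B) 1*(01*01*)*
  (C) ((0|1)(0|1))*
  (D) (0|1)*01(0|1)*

Check each option against the DFA on short strings; one disagreement eliminates an option:
  (A) (0|1)*10: on ε the DFA stays in A and accepts (A ∈ Accept), but the regex does not match it → eliminate
  (B) 1*(01*01*)*: agrees with the DFA on every string of length ≤ 6
  (C) ((0|1)(0|1))*: on '1' the DFA goes A → A and accepts (A ∈ Accept), but the regex does not match it → eliminate
  (D) (0|1)*01(0|1)*: on ε the DFA stays in A and accepts (A ∈ Accept), but the regex does not match it → eliminate
Only (B) is consistent with the DFA.
(B) 1*(01*01*)*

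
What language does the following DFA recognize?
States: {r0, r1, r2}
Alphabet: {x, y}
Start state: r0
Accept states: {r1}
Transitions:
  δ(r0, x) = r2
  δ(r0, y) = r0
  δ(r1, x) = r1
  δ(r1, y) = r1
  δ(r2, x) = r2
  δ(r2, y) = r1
Testing a few strings:
  'xyy' → accept
  'yy' → reject
  'x' → reject
  'yx' → reject
State roles: r0=no x seen yet; r1=substring xy seen; r2=seen a x, waiting for y
All strings over {x,y} containing the substring xy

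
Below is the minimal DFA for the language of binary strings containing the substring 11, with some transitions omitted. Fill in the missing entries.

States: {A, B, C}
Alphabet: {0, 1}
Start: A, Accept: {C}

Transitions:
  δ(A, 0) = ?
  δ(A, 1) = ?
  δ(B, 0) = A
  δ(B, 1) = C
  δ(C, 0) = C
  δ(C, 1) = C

From the language and accept set, identify what each state tracks — A: no progress toward 11; B: one trailing 1; C: substring 11 seen.
Each missing δ(q, a) is the state matching the new tracked value after reading a.
δ(A, 0) = A; δ(A, 1) = B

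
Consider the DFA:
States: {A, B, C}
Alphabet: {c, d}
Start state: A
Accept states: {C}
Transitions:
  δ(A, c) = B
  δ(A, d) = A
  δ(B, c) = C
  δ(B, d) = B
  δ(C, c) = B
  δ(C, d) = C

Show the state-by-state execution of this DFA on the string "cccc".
read 'c': A → B
  read 'c': B → C
  read 'c': C → B
  read 'c': B → C
A -> B -> C -> B -> C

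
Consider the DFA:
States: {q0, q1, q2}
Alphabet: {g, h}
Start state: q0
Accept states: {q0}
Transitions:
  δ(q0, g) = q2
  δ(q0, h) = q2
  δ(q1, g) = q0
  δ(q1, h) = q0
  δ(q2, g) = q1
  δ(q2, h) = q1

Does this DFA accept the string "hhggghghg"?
Processing string "hhggghghg":
  q0 --h--> q2
  q2 --h--> q1
  q1 --g--> q0
  q0 --g--> q2
  q2 --g--> q1
  q1 --h--> q0
  q0 --g--> q2
  q2 --h--> q1
  q1 --g--> q0
Final state: q0
Accept states: {q0}
Yes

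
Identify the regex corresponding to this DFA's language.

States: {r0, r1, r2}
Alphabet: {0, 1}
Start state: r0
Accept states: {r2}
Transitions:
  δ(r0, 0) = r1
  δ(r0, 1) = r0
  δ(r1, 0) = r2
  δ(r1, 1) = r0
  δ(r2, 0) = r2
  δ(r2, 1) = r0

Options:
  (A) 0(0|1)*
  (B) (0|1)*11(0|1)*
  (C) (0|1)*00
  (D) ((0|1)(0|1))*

Check each option against the DFA on short strings; one disagreement eliminates an option:
  (A) 0(0|1)*: on '0' the DFA goes r0 → r1 and rejects (r1 ∉ Accept), but the regex matches it → eliminate
  (B) (0|1)*11(0|1)*: on '00' the DFA goes r0 → r1 → r2 and accepts (r2 ∈ Accept), but the regex does not match it → eliminate
  (C) (0|1)*00: agrees with the DFA on every string of length ≤ 6
  (D) ((0|1)(0|1))*: on ε the DFA stays in r0 and rejects (r0 ∉ Accept), but the regex matches it → eliminate
Only (C) is consistent with the DFA.
(C) (0|1)*00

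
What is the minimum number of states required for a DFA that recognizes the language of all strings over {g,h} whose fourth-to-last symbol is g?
By Myhill–Nerode, count the distinguishable equivalence classes: 2^4 = 16 classes — the DFA must remember the last 4 symbols read; every pair of distinct length-4 suffixes is distinguishable by some continuation.
16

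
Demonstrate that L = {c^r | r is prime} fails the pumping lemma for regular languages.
Assume L is regular with pumping length p. Idea: pumping by a suitable count produces a composite length.
Let q be a prime with q ≥ p and choose s = c^q ∈ L. By the pumping lemma, s = xyz with |xy| ≤ p, |y| = k ≥ 1. Take i = q+1: |xy^(q+1)z| = q + q·k = q(1+k). Since q ≥ 2 and 1+k ≥ 2, q(1+k) is composite, so xy^(q+1)z ∉ L.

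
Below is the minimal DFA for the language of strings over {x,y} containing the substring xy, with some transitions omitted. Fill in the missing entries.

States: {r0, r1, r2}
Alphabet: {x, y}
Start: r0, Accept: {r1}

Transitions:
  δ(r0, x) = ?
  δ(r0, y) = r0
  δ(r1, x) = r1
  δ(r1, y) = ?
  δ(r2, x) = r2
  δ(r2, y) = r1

From the language and accept set, identify what each state tracks — r0: no x seen yet; r1: substring xy seen; r2: seen a x, waiting for y.
Each missing δ(q, a) is the state matching the new tracked value after reading a.
δ(r0, x) = r2; δ(r1, y) = r1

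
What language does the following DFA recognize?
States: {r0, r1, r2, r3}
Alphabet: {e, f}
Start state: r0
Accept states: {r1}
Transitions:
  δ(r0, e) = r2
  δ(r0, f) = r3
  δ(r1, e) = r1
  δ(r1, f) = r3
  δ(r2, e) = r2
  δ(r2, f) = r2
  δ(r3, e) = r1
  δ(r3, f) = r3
Testing a few strings:
  'e' → reject
  'eee' → reject
  'eef' → reject
  'fee' → accept
State roles: r0=no input read; r1=started with f, last symbol e; r2=started with e (dead); r3=started with f, last symbol f
All strings over {e,f} that start with f and end with e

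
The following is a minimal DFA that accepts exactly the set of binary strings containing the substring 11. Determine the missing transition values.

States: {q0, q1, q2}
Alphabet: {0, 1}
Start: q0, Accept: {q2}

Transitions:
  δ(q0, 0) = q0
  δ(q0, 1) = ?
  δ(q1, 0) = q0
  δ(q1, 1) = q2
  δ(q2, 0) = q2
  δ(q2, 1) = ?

From the language and accept set, identify what each state tracks — q0: no progress toward 11; q1: one trailing 1; q2: substring 11 seen.
Each missing δ(q, a) is the state matching the new tracked value after reading a.
δ(q0, 1) = q1; δ(q2, 1) = q2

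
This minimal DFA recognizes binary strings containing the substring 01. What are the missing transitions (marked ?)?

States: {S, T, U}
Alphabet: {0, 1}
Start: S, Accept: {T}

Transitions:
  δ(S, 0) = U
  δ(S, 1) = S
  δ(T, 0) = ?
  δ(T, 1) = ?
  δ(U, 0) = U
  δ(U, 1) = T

From the language and accept set, identify what each state tracks — S: no 0 seen yet; T: substring 01 seen; U: seen a 0, waiting for 1.
Each missing δ(q, a) is the state matching the new tracked value after reading a.
δ(T, 0) = T; δ(T, 1) = T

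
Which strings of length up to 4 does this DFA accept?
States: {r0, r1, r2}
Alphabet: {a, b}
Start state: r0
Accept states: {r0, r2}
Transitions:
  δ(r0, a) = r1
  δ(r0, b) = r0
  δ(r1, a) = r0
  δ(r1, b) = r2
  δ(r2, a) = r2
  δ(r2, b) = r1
ε, b, aa, ab, bb, aab, aba, baa, bab, bbb, aaaa, aaab, aabb, abaa, abba, abbb, baab, baba, bbaa, bbab, bbbb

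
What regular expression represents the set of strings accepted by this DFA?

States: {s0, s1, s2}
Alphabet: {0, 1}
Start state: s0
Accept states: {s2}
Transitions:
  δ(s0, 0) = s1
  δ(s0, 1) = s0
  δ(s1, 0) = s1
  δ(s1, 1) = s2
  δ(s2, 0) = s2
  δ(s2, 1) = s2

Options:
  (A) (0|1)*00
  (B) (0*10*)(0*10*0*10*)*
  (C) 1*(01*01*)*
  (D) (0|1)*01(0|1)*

Check each option against the DFA on short strings; one disagreement eliminates an option:
  (A) (0|1)*00: on '00' the DFA goes s0 → s1 → s1 and rejects (s1 ∉ Accept), but the regex matches it → eliminate
  (B) (0*10*)(0*10*0*10*)*: on '1' the DFA goes s0 → s0 and rejects (s0 ∉ Accept), but the regex matches it → eliminate
  (C) 1*(01*01*)*: on ε the DFA stays in s0 and rejects (s0 ∉ Accept), but the regex matches it → eliminate
  (D) (0|1)*01(0|1)*: agrees with the DFA on every string of length ≤ 6
Only (D) is consistent with the DFA.
(D) (0|1)*01(0|1)*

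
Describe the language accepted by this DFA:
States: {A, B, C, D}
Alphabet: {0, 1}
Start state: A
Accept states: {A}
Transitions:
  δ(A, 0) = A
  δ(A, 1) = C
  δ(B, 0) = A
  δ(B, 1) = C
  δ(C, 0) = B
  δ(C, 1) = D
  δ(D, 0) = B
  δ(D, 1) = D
Testing a few strings:
  '0110' → reject
  '1010' → reject
  '110' → reject
  '11' → reject
State roles: A=value ≡ 0 (mod 4); B=value ≡ 2 (mod 4); C=value ≡ 1 (mod 4); D=value ≡ 3 (mod 4)
All binary strings representing a multiple of 4 (read in base 2; leading zeros allowed and ε counts as 0)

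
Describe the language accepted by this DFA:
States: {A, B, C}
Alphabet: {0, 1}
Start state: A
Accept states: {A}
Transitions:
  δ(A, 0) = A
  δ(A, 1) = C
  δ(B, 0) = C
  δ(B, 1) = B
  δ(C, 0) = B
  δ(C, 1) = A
Testing a few strings:
  '1101' → reject
  '00' → accept
  '10' → reject
  '011' → accept
State roles: A=value ≡ 0 (mod 3); B=value ≡ 2 (mod 3); C=value ≡ 1 (mod 3)
All binary strings representing a multiple of 3 (read in base 2; leading zeros allowed and ε counts as 0)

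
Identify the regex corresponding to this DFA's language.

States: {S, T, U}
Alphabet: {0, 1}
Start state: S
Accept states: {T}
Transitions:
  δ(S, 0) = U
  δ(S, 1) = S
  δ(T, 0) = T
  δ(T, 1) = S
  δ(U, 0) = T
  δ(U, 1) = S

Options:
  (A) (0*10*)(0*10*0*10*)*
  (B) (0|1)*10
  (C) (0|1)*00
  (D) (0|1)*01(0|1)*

Check each option against the DFA on short strings; one disagreement eliminates an option:
  (A) (0*10*)(0*10*0*10*)*: on '1' the DFA goes S → S and rejects (S ∉ Accept), but the regex matches it → eliminate
  (B) (0|1)*10: on '00' the DFA goes S → U → T and accepts (T ∈ Accept), but the regex does not match it → eliminate
  (C) (0|1)*00: agrees with the DFA on every string of length ≤ 6
  (D) (0|1)*01(0|1)*: on '00' the DFA goes S → U → T and accepts (T ∈ Accept), but the regex does not match it → eliminate
Only (C) is consistent with the DFA.
(C) (0|1)*00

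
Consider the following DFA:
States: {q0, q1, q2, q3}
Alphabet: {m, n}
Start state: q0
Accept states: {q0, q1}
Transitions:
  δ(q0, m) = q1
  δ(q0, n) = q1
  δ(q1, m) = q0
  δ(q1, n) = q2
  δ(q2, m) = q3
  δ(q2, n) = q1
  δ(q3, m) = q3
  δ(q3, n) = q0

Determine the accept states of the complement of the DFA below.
Complement accept states = All states \ Original accept states
= {q0, q1, q2, q3} \ {q0, q1}
{q2, q3}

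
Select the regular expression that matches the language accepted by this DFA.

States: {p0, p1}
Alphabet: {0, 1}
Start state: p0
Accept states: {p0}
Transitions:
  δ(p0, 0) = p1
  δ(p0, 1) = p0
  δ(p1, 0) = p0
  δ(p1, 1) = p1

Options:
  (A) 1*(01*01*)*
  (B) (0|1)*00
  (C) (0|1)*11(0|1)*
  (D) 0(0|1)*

Check each option against the DFA on short strings; one disagreement eliminates an option:
  (A) 1*(01*01*)*: agrees with the DFA on every string of length ≤ 6
  (B) (0|1)*00: on ε the DFA stays in p0 and accepts (p0 ∈ Accept), but the regex does not match it → eliminate
  (C) (0|1)*11(0|1)*: on ε the DFA stays in p0 and accepts (p0 ∈ Accept), but the regex does not match it → eliminate
  (D) 0(0|1)*: on ε the DFA stays in p0 and accepts (p0 ∈ Accept), but the regex does not match it → eliminate
Only (A) is consistent with the DFA.
(A) 1*(01*01*)*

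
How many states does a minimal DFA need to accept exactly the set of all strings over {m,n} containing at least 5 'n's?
By Myhill–Nerode, count the distinguishable equivalence classes: 6 classes — having seen 0, 1, …, 4, or ≥5 copies of 'n'; any two classes i < j (j ≤ 5) are distinguished by the string n^(5−j), which takes class j to 5 copies (accepted) but leaves class i below 5 (rejected).
6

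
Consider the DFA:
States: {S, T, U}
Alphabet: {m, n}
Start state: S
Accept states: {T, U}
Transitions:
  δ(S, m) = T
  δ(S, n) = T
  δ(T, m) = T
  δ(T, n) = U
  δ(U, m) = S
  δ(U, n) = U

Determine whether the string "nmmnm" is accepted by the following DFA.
Processing string "nmmnm":
  S --n--> T
  T --m--> T
  T --m--> T
  T --n--> U
  U --m--> S
Final state: S
Accept states: {T, U}
No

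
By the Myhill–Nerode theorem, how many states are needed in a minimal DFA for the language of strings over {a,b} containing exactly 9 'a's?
By Myhill–Nerode, count the distinguishable equivalence classes: 11 classes — having seen 0, 1, …, 9, or >9 copies of 'a'; the count-9 class is the only accepting one and >9 is dead.
11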